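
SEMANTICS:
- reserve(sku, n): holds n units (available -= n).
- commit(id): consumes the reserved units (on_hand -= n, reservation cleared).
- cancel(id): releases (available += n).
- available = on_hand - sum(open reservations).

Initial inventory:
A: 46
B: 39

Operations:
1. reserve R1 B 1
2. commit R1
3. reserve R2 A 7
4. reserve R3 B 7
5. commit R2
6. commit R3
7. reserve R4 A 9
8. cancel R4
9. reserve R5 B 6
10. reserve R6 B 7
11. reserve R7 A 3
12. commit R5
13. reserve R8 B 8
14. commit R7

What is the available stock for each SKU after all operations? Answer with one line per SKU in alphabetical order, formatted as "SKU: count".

Step 1: reserve R1 B 1 -> on_hand[A=46 B=39] avail[A=46 B=38] open={R1}
Step 2: commit R1 -> on_hand[A=46 B=38] avail[A=46 B=38] open={}
Step 3: reserve R2 A 7 -> on_hand[A=46 B=38] avail[A=39 B=38] open={R2}
Step 4: reserve R3 B 7 -> on_hand[A=46 B=38] avail[A=39 B=31] open={R2,R3}
Step 5: commit R2 -> on_hand[A=39 B=38] avail[A=39 B=31] open={R3}
Step 6: commit R3 -> on_hand[A=39 B=31] avail[A=39 B=31] open={}
Step 7: reserve R4 A 9 -> on_hand[A=39 B=31] avail[A=30 B=31] open={R4}
Step 8: cancel R4 -> on_hand[A=39 B=31] avail[A=39 B=31] open={}
Step 9: reserve R5 B 6 -> on_hand[A=39 B=31] avail[A=39 B=25] open={R5}
Step 10: reserve R6 B 7 -> on_hand[A=39 B=31] avail[A=39 B=18] open={R5,R6}
Step 11: reserve R7 A 3 -> on_hand[A=39 B=31] avail[A=36 B=18] open={R5,R6,R7}
Step 12: commit R5 -> on_hand[A=39 B=25] avail[A=36 B=18] open={R6,R7}
Step 13: reserve R8 B 8 -> on_hand[A=39 B=25] avail[A=36 B=10] open={R6,R7,R8}
Step 14: commit R7 -> on_hand[A=36 B=25] avail[A=36 B=10] open={R6,R8}

Answer: A: 36
B: 10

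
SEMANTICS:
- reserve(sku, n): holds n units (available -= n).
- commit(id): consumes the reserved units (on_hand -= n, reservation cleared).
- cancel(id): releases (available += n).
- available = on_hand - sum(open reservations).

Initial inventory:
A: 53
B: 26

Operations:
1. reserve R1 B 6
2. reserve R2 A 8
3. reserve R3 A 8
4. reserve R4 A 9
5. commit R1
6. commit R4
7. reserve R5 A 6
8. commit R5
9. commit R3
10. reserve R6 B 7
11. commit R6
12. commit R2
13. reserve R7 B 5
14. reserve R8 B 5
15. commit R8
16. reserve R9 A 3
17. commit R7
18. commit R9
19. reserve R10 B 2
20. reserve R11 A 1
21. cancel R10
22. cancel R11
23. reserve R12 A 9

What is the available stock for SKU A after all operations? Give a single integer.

Answer: 10

Derivation:
Step 1: reserve R1 B 6 -> on_hand[A=53 B=26] avail[A=53 B=20] open={R1}
Step 2: reserve R2 A 8 -> on_hand[A=53 B=26] avail[A=45 B=20] open={R1,R2}
Step 3: reserve R3 A 8 -> on_hand[A=53 B=26] avail[A=37 B=20] open={R1,R2,R3}
Step 4: reserve R4 A 9 -> on_hand[A=53 B=26] avail[A=28 B=20] open={R1,R2,R3,R4}
Step 5: commit R1 -> on_hand[A=53 B=20] avail[A=28 B=20] open={R2,R3,R4}
Step 6: commit R4 -> on_hand[A=44 B=20] avail[A=28 B=20] open={R2,R3}
Step 7: reserve R5 A 6 -> on_hand[A=44 B=20] avail[A=22 B=20] open={R2,R3,R5}
Step 8: commit R5 -> on_hand[A=38 B=20] avail[A=22 B=20] open={R2,R3}
Step 9: commit R3 -> on_hand[A=30 B=20] avail[A=22 B=20] open={R2}
Step 10: reserve R6 B 7 -> on_hand[A=30 B=20] avail[A=22 B=13] open={R2,R6}
Step 11: commit R6 -> on_hand[A=30 B=13] avail[A=22 B=13] open={R2}
Step 12: commit R2 -> on_hand[A=22 B=13] avail[A=22 B=13] open={}
Step 13: reserve R7 B 5 -> on_hand[A=22 B=13] avail[A=22 B=8] open={R7}
Step 14: reserve R8 B 5 -> on_hand[A=22 B=13] avail[A=22 B=3] open={R7,R8}
Step 15: commit R8 -> on_hand[A=22 B=8] avail[A=22 B=3] open={R7}
Step 16: reserve R9 A 3 -> on_hand[A=22 B=8] avail[A=19 B=3] open={R7,R9}
Step 17: commit R7 -> on_hand[A=22 B=3] avail[A=19 B=3] open={R9}
Step 18: commit R9 -> on_hand[A=19 B=3] avail[A=19 B=3] open={}
Step 19: reserve R10 B 2 -> on_hand[A=19 B=3] avail[A=19 B=1] open={R10}
Step 20: reserve R11 A 1 -> on_hand[A=19 B=3] avail[A=18 B=1] open={R10,R11}
Step 21: cancel R10 -> on_hand[A=19 B=3] avail[A=18 B=3] open={R11}
Step 22: cancel R11 -> on_hand[A=19 B=3] avail[A=19 B=3] open={}
Step 23: reserve R12 A 9 -> on_hand[A=19 B=3] avail[A=10 B=3] open={R12}
Final available[A] = 10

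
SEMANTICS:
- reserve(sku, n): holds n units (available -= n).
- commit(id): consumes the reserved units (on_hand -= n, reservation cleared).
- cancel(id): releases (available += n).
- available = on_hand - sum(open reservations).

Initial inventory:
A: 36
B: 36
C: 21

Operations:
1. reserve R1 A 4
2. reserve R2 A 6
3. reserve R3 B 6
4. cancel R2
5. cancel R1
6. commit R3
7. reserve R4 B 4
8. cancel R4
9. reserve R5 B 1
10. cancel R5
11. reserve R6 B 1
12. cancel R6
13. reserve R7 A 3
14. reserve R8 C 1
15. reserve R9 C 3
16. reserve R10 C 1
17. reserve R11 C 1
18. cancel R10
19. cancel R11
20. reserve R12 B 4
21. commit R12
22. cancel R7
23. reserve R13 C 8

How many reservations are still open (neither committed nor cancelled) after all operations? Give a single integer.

Step 1: reserve R1 A 4 -> on_hand[A=36 B=36 C=21] avail[A=32 B=36 C=21] open={R1}
Step 2: reserve R2 A 6 -> on_hand[A=36 B=36 C=21] avail[A=26 B=36 C=21] open={R1,R2}
Step 3: reserve R3 B 6 -> on_hand[A=36 B=36 C=21] avail[A=26 B=30 C=21] open={R1,R2,R3}
Step 4: cancel R2 -> on_hand[A=36 B=36 C=21] avail[A=32 B=30 C=21] open={R1,R3}
Step 5: cancel R1 -> on_hand[A=36 B=36 C=21] avail[A=36 B=30 C=21] open={R3}
Step 6: commit R3 -> on_hand[A=36 B=30 C=21] avail[A=36 B=30 C=21] open={}
Step 7: reserve R4 B 4 -> on_hand[A=36 B=30 C=21] avail[A=36 B=26 C=21] open={R4}
Step 8: cancel R4 -> on_hand[A=36 B=30 C=21] avail[A=36 B=30 C=21] open={}
Step 9: reserve R5 B 1 -> on_hand[A=36 B=30 C=21] avail[A=36 B=29 C=21] open={R5}
Step 10: cancel R5 -> on_hand[A=36 B=30 C=21] avail[A=36 B=30 C=21] open={}
Step 11: reserve R6 B 1 -> on_hand[A=36 B=30 C=21] avail[A=36 B=29 C=21] open={R6}
Step 12: cancel R6 -> on_hand[A=36 B=30 C=21] avail[A=36 B=30 C=21] open={}
Step 13: reserve R7 A 3 -> on_hand[A=36 B=30 C=21] avail[A=33 B=30 C=21] open={R7}
Step 14: reserve R8 C 1 -> on_hand[A=36 B=30 C=21] avail[A=33 B=30 C=20] open={R7,R8}
Step 15: reserve R9 C 3 -> on_hand[A=36 B=30 C=21] avail[A=33 B=30 C=17] open={R7,R8,R9}
Step 16: reserve R10 C 1 -> on_hand[A=36 B=30 C=21] avail[A=33 B=30 C=16] open={R10,R7,R8,R9}
Step 17: reserve R11 C 1 -> on_hand[A=36 B=30 C=21] avail[A=33 B=30 C=15] open={R10,R11,R7,R8,R9}
Step 18: cancel R10 -> on_hand[A=36 B=30 C=21] avail[A=33 B=30 C=16] open={R11,R7,R8,R9}
Step 19: cancel R11 -> on_hand[A=36 B=30 C=21] avail[A=33 B=30 C=17] open={R7,R8,R9}
Step 20: reserve R12 B 4 -> on_hand[A=36 B=30 C=21] avail[A=33 B=26 C=17] open={R12,R7,R8,R9}
Step 21: commit R12 -> on_hand[A=36 B=26 C=21] avail[A=33 B=26 C=17] open={R7,R8,R9}
Step 22: cancel R7 -> on_hand[A=36 B=26 C=21] avail[A=36 B=26 C=17] open={R8,R9}
Step 23: reserve R13 C 8 -> on_hand[A=36 B=26 C=21] avail[A=36 B=26 C=9] open={R13,R8,R9}
Open reservations: ['R13', 'R8', 'R9'] -> 3

Answer: 3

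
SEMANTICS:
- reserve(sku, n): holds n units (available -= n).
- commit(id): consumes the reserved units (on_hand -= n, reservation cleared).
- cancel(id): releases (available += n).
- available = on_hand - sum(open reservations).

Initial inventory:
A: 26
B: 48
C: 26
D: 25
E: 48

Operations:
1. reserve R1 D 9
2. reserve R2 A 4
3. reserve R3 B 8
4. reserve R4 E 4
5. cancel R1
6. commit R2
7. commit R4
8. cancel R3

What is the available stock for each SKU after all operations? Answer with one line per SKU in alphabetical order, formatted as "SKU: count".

Answer: A: 22
B: 48
C: 26
D: 25
E: 44

Derivation:
Step 1: reserve R1 D 9 -> on_hand[A=26 B=48 C=26 D=25 E=48] avail[A=26 B=48 C=26 D=16 E=48] open={R1}
Step 2: reserve R2 A 4 -> on_hand[A=26 B=48 C=26 D=25 E=48] avail[A=22 B=48 C=26 D=16 E=48] open={R1,R2}
Step 3: reserve R3 B 8 -> on_hand[A=26 B=48 C=26 D=25 E=48] avail[A=22 B=40 C=26 D=16 E=48] open={R1,R2,R3}
Step 4: reserve R4 E 4 -> on_hand[A=26 B=48 C=26 D=25 E=48] avail[A=22 B=40 C=26 D=16 E=44] open={R1,R2,R3,R4}
Step 5: cancel R1 -> on_hand[A=26 B=48 C=26 D=25 E=48] avail[A=22 B=40 C=26 D=25 E=44] open={R2,R3,R4}
Step 6: commit R2 -> on_hand[A=22 B=48 C=26 D=25 E=48] avail[A=22 B=40 C=26 D=25 E=44] open={R3,R4}
Step 7: commit R4 -> on_hand[A=22 B=48 C=26 D=25 E=44] avail[A=22 B=40 C=26 D=25 E=44] open={R3}
Step 8: cancel R3 -> on_hand[A=22 B=48 C=26 D=25 E=44] avail[A=22 B=48 C=26 D=25 E=44] open={}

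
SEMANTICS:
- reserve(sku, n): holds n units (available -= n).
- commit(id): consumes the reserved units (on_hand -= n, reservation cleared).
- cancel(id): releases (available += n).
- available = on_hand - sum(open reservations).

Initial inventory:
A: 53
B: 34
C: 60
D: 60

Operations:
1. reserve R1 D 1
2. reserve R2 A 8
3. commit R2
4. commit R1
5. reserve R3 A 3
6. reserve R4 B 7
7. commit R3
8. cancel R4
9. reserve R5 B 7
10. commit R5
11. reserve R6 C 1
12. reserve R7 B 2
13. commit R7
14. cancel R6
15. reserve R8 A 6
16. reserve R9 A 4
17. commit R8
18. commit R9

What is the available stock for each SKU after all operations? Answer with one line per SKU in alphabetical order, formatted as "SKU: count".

Step 1: reserve R1 D 1 -> on_hand[A=53 B=34 C=60 D=60] avail[A=53 B=34 C=60 D=59] open={R1}
Step 2: reserve R2 A 8 -> on_hand[A=53 B=34 C=60 D=60] avail[A=45 B=34 C=60 D=59] open={R1,R2}
Step 3: commit R2 -> on_hand[A=45 B=34 C=60 D=60] avail[A=45 B=34 C=60 D=59] open={R1}
Step 4: commit R1 -> on_hand[A=45 B=34 C=60 D=59] avail[A=45 B=34 C=60 D=59] open={}
Step 5: reserve R3 A 3 -> on_hand[A=45 B=34 C=60 D=59] avail[A=42 B=34 C=60 D=59] open={R3}
Step 6: reserve R4 B 7 -> on_hand[A=45 B=34 C=60 D=59] avail[A=42 B=27 C=60 D=59] open={R3,R4}
Step 7: commit R3 -> on_hand[A=42 B=34 C=60 D=59] avail[A=42 B=27 C=60 D=59] open={R4}
Step 8: cancel R4 -> on_hand[A=42 B=34 C=60 D=59] avail[A=42 B=34 C=60 D=59] open={}
Step 9: reserve R5 B 7 -> on_hand[A=42 B=34 C=60 D=59] avail[A=42 B=27 C=60 D=59] open={R5}
Step 10: commit R5 -> on_hand[A=42 B=27 C=60 D=59] avail[A=42 B=27 C=60 D=59] open={}
Step 11: reserve R6 C 1 -> on_hand[A=42 B=27 C=60 D=59] avail[A=42 B=27 C=59 D=59] open={R6}
Step 12: reserve R7 B 2 -> on_hand[A=42 B=27 C=60 D=59] avail[A=42 B=25 C=59 D=59] open={R6,R7}
Step 13: commit R7 -> on_hand[A=42 B=25 C=60 D=59] avail[A=42 B=25 C=59 D=59] open={R6}
Step 14: cancel R6 -> on_hand[A=42 B=25 C=60 D=59] avail[A=42 B=25 C=60 D=59] open={}
Step 15: reserve R8 A 6 -> on_hand[A=42 B=25 C=60 D=59] avail[A=36 B=25 C=60 D=59] open={R8}
Step 16: reserve R9 A 4 -> on_hand[A=42 B=25 C=60 D=59] avail[A=32 B=25 C=60 D=59] open={R8,R9}
Step 17: commit R8 -> on_hand[A=36 B=25 C=60 D=59] avail[A=32 B=25 C=60 D=59] open={R9}
Step 18: commit R9 -> on_hand[A=32 B=25 C=60 D=59] avail[A=32 B=25 C=60 D=59] open={}

Answer: A: 32
B: 25
C: 60
D: 59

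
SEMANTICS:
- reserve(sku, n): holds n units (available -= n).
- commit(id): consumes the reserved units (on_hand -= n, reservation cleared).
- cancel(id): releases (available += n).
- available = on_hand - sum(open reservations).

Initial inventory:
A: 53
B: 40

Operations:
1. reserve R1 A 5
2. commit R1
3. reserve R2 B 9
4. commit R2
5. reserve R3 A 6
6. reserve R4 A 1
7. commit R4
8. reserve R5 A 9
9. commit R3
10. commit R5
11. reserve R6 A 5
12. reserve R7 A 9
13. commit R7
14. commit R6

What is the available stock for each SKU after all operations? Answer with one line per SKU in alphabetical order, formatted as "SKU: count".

Step 1: reserve R1 A 5 -> on_hand[A=53 B=40] avail[A=48 B=40] open={R1}
Step 2: commit R1 -> on_hand[A=48 B=40] avail[A=48 B=40] open={}
Step 3: reserve R2 B 9 -> on_hand[A=48 B=40] avail[A=48 B=31] open={R2}
Step 4: commit R2 -> on_hand[A=48 B=31] avail[A=48 B=31] open={}
Step 5: reserve R3 A 6 -> on_hand[A=48 B=31] avail[A=42 B=31] open={R3}
Step 6: reserve R4 A 1 -> on_hand[A=48 B=31] avail[A=41 B=31] open={R3,R4}
Step 7: commit R4 -> on_hand[A=47 B=31] avail[A=41 B=31] open={R3}
Step 8: reserve R5 A 9 -> on_hand[A=47 B=31] avail[A=32 B=31] open={R3,R5}
Step 9: commit R3 -> on_hand[A=41 B=31] avail[A=32 B=31] open={R5}
Step 10: commit R5 -> on_hand[A=32 B=31] avail[A=32 B=31] open={}
Step 11: reserve R6 A 5 -> on_hand[A=32 B=31] avail[A=27 B=31] open={R6}
Step 12: reserve R7 A 9 -> on_hand[A=32 B=31] avail[A=18 B=31] open={R6,R7}
Step 13: commit R7 -> on_hand[A=23 B=31] avail[A=18 B=31] open={R6}
Step 14: commit R6 -> on_hand[A=18 B=31] avail[A=18 B=31] open={}

Answer: A: 18
B: 31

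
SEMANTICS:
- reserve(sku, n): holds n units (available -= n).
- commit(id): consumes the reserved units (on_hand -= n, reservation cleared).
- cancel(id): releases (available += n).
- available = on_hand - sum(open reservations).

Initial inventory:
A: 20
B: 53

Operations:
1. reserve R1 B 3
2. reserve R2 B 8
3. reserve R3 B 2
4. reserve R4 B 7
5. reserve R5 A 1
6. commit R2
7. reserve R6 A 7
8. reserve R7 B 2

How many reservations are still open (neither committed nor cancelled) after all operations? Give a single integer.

Answer: 6

Derivation:
Step 1: reserve R1 B 3 -> on_hand[A=20 B=53] avail[A=20 B=50] open={R1}
Step 2: reserve R2 B 8 -> on_hand[A=20 B=53] avail[A=20 B=42] open={R1,R2}
Step 3: reserve R3 B 2 -> on_hand[A=20 B=53] avail[A=20 B=40] open={R1,R2,R3}
Step 4: reserve R4 B 7 -> on_hand[A=20 B=53] avail[A=20 B=33] open={R1,R2,R3,R4}
Step 5: reserve R5 A 1 -> on_hand[A=20 B=53] avail[A=19 B=33] open={R1,R2,R3,R4,R5}
Step 6: commit R2 -> on_hand[A=20 B=45] avail[A=19 B=33] open={R1,R3,R4,R5}
Step 7: reserve R6 A 7 -> on_hand[A=20 B=45] avail[A=12 B=33] open={R1,R3,R4,R5,R6}
Step 8: reserve R7 B 2 -> on_hand[A=20 B=45] avail[A=12 B=31] open={R1,R3,R4,R5,R6,R7}
Open reservations: ['R1', 'R3', 'R4', 'R5', 'R6', 'R7'] -> 6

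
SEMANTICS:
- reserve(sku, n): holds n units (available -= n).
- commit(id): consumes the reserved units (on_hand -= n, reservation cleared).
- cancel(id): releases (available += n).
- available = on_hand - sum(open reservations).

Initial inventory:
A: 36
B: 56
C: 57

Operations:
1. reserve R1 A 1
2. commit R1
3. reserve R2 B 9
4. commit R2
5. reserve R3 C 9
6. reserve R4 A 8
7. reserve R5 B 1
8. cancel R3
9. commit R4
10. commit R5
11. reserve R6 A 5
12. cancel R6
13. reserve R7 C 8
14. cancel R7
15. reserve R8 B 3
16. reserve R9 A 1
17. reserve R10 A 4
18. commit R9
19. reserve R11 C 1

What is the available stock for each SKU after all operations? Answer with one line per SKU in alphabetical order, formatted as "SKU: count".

Step 1: reserve R1 A 1 -> on_hand[A=36 B=56 C=57] avail[A=35 B=56 C=57] open={R1}
Step 2: commit R1 -> on_hand[A=35 B=56 C=57] avail[A=35 B=56 C=57] open={}
Step 3: reserve R2 B 9 -> on_hand[A=35 B=56 C=57] avail[A=35 B=47 C=57] open={R2}
Step 4: commit R2 -> on_hand[A=35 B=47 C=57] avail[A=35 B=47 C=57] open={}
Step 5: reserve R3 C 9 -> on_hand[A=35 B=47 C=57] avail[A=35 B=47 C=48] open={R3}
Step 6: reserve R4 A 8 -> on_hand[A=35 B=47 C=57] avail[A=27 B=47 C=48] open={R3,R4}
Step 7: reserve R5 B 1 -> on_hand[A=35 B=47 C=57] avail[A=27 B=46 C=48] open={R3,R4,R5}
Step 8: cancel R3 -> on_hand[A=35 B=47 C=57] avail[A=27 B=46 C=57] open={R4,R5}
Step 9: commit R4 -> on_hand[A=27 B=47 C=57] avail[A=27 B=46 C=57] open={R5}
Step 10: commit R5 -> on_hand[A=27 B=46 C=57] avail[A=27 B=46 C=57] open={}
Step 11: reserve R6 A 5 -> on_hand[A=27 B=46 C=57] avail[A=22 B=46 C=57] open={R6}
Step 12: cancel R6 -> on_hand[A=27 B=46 C=57] avail[A=27 B=46 C=57] open={}
Step 13: reserve R7 C 8 -> on_hand[A=27 B=46 C=57] avail[A=27 B=46 C=49] open={R7}
Step 14: cancel R7 -> on_hand[A=27 B=46 C=57] avail[A=27 B=46 C=57] open={}
Step 15: reserve R8 B 3 -> on_hand[A=27 B=46 C=57] avail[A=27 B=43 C=57] open={R8}
Step 16: reserve R9 A 1 -> on_hand[A=27 B=46 C=57] avail[A=26 B=43 C=57] open={R8,R9}
Step 17: reserve R10 A 4 -> on_hand[A=27 B=46 C=57] avail[A=22 B=43 C=57] open={R10,R8,R9}
Step 18: commit R9 -> on_hand[A=26 B=46 C=57] avail[A=22 B=43 C=57] open={R10,R8}
Step 19: reserve R11 C 1 -> on_hand[A=26 B=46 C=57] avail[A=22 B=43 C=56] open={R10,R11,R8}

Answer: A: 22
B: 43
C: 56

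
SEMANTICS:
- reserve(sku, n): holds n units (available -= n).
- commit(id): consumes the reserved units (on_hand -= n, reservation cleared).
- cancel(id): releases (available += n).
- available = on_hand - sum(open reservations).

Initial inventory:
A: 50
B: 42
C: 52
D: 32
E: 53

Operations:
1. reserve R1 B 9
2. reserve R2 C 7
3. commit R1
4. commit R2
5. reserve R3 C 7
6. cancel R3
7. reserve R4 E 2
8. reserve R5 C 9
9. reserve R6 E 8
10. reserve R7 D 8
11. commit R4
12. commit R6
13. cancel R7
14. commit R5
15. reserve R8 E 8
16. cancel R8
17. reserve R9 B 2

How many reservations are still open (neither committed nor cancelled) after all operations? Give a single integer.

Step 1: reserve R1 B 9 -> on_hand[A=50 B=42 C=52 D=32 E=53] avail[A=50 B=33 C=52 D=32 E=53] open={R1}
Step 2: reserve R2 C 7 -> on_hand[A=50 B=42 C=52 D=32 E=53] avail[A=50 B=33 C=45 D=32 E=53] open={R1,R2}
Step 3: commit R1 -> on_hand[A=50 B=33 C=52 D=32 E=53] avail[A=50 B=33 C=45 D=32 E=53] open={R2}
Step 4: commit R2 -> on_hand[A=50 B=33 C=45 D=32 E=53] avail[A=50 B=33 C=45 D=32 E=53] open={}
Step 5: reserve R3 C 7 -> on_hand[A=50 B=33 C=45 D=32 E=53] avail[A=50 B=33 C=38 D=32 E=53] open={R3}
Step 6: cancel R3 -> on_hand[A=50 B=33 C=45 D=32 E=53] avail[A=50 B=33 C=45 D=32 E=53] open={}
Step 7: reserve R4 E 2 -> on_hand[A=50 B=33 C=45 D=32 E=53] avail[A=50 B=33 C=45 D=32 E=51] open={R4}
Step 8: reserve R5 C 9 -> on_hand[A=50 B=33 C=45 D=32 E=53] avail[A=50 B=33 C=36 D=32 E=51] open={R4,R5}
Step 9: reserve R6 E 8 -> on_hand[A=50 B=33 C=45 D=32 E=53] avail[A=50 B=33 C=36 D=32 E=43] open={R4,R5,R6}
Step 10: reserve R7 D 8 -> on_hand[A=50 B=33 C=45 D=32 E=53] avail[A=50 B=33 C=36 D=24 E=43] open={R4,R5,R6,R7}
Step 11: commit R4 -> on_hand[A=50 B=33 C=45 D=32 E=51] avail[A=50 B=33 C=36 D=24 E=43] open={R5,R6,R7}
Step 12: commit R6 -> on_hand[A=50 B=33 C=45 D=32 E=43] avail[A=50 B=33 C=36 D=24 E=43] open={R5,R7}
Step 13: cancel R7 -> on_hand[A=50 B=33 C=45 D=32 E=43] avail[A=50 B=33 C=36 D=32 E=43] open={R5}
Step 14: commit R5 -> on_hand[A=50 B=33 C=36 D=32 E=43] avail[A=50 B=33 C=36 D=32 E=43] open={}
Step 15: reserve R8 E 8 -> on_hand[A=50 B=33 C=36 D=32 E=43] avail[A=50 B=33 C=36 D=32 E=35] open={R8}
Step 16: cancel R8 -> on_hand[A=50 B=33 C=36 D=32 E=43] avail[A=50 B=33 C=36 D=32 E=43] open={}
Step 17: reserve R9 B 2 -> on_hand[A=50 B=33 C=36 D=32 E=43] avail[A=50 B=31 C=36 D=32 E=43] open={R9}
Open reservations: ['R9'] -> 1

Answer: 1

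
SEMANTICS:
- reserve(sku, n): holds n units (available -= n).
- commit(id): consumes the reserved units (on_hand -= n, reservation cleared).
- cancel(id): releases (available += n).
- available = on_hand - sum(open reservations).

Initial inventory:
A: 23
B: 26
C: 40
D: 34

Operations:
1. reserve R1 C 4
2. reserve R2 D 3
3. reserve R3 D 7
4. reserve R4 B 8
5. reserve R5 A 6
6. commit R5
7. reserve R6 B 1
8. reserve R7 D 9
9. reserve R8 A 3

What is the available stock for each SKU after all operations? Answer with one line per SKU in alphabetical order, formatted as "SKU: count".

Answer: A: 14
B: 17
C: 36
D: 15

Derivation:
Step 1: reserve R1 C 4 -> on_hand[A=23 B=26 C=40 D=34] avail[A=23 B=26 C=36 D=34] open={R1}
Step 2: reserve R2 D 3 -> on_hand[A=23 B=26 C=40 D=34] avail[A=23 B=26 C=36 D=31] open={R1,R2}
Step 3: reserve R3 D 7 -> on_hand[A=23 B=26 C=40 D=34] avail[A=23 B=26 C=36 D=24] open={R1,R2,R3}
Step 4: reserve R4 B 8 -> on_hand[A=23 B=26 C=40 D=34] avail[A=23 B=18 C=36 D=24] open={R1,R2,R3,R4}
Step 5: reserve R5 A 6 -> on_hand[A=23 B=26 C=40 D=34] avail[A=17 B=18 C=36 D=24] open={R1,R2,R3,R4,R5}
Step 6: commit R5 -> on_hand[A=17 B=26 C=40 D=34] avail[A=17 B=18 C=36 D=24] open={R1,R2,R3,R4}
Step 7: reserve R6 B 1 -> on_hand[A=17 B=26 C=40 D=34] avail[A=17 B=17 C=36 D=24] open={R1,R2,R3,R4,R6}
Step 8: reserve R7 D 9 -> on_hand[A=17 B=26 C=40 D=34] avail[A=17 B=17 C=36 D=15] open={R1,R2,R3,R4,R6,R7}
Step 9: reserve R8 A 3 -> on_hand[A=17 B=26 C=40 D=34] avail[A=14 B=17 C=36 D=15] open={R1,R2,R3,R4,R6,R7,R8}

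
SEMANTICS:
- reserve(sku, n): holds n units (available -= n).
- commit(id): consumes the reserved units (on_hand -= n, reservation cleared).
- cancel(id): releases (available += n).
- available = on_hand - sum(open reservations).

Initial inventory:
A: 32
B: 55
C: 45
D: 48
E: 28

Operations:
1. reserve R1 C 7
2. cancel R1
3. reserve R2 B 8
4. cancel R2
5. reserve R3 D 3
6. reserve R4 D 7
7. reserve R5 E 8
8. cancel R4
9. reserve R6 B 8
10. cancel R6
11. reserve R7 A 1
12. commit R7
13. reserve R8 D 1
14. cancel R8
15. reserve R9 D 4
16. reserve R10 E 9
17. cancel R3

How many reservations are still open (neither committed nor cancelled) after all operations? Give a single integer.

Step 1: reserve R1 C 7 -> on_hand[A=32 B=55 C=45 D=48 E=28] avail[A=32 B=55 C=38 D=48 E=28] open={R1}
Step 2: cancel R1 -> on_hand[A=32 B=55 C=45 D=48 E=28] avail[A=32 B=55 C=45 D=48 E=28] open={}
Step 3: reserve R2 B 8 -> on_hand[A=32 B=55 C=45 D=48 E=28] avail[A=32 B=47 C=45 D=48 E=28] open={R2}
Step 4: cancel R2 -> on_hand[A=32 B=55 C=45 D=48 E=28] avail[A=32 B=55 C=45 D=48 E=28] open={}
Step 5: reserve R3 D 3 -> on_hand[A=32 B=55 C=45 D=48 E=28] avail[A=32 B=55 C=45 D=45 E=28] open={R3}
Step 6: reserve R4 D 7 -> on_hand[A=32 B=55 C=45 D=48 E=28] avail[A=32 B=55 C=45 D=38 E=28] open={R3,R4}
Step 7: reserve R5 E 8 -> on_hand[A=32 B=55 C=45 D=48 E=28] avail[A=32 B=55 C=45 D=38 E=20] open={R3,R4,R5}
Step 8: cancel R4 -> on_hand[A=32 B=55 C=45 D=48 E=28] avail[A=32 B=55 C=45 D=45 E=20] open={R3,R5}
Step 9: reserve R6 B 8 -> on_hand[A=32 B=55 C=45 D=48 E=28] avail[A=32 B=47 C=45 D=45 E=20] open={R3,R5,R6}
Step 10: cancel R6 -> on_hand[A=32 B=55 C=45 D=48 E=28] avail[A=32 B=55 C=45 D=45 E=20] open={R3,R5}
Step 11: reserve R7 A 1 -> on_hand[A=32 B=55 C=45 D=48 E=28] avail[A=31 B=55 C=45 D=45 E=20] open={R3,R5,R7}
Step 12: commit R7 -> on_hand[A=31 B=55 C=45 D=48 E=28] avail[A=31 B=55 C=45 D=45 E=20] open={R3,R5}
Step 13: reserve R8 D 1 -> on_hand[A=31 B=55 C=45 D=48 E=28] avail[A=31 B=55 C=45 D=44 E=20] open={R3,R5,R8}
Step 14: cancel R8 -> on_hand[A=31 B=55 C=45 D=48 E=28] avail[A=31 B=55 C=45 D=45 E=20] open={R3,R5}
Step 15: reserve R9 D 4 -> on_hand[A=31 B=55 C=45 D=48 E=28] avail[A=31 B=55 C=45 D=41 E=20] open={R3,R5,R9}
Step 16: reserve R10 E 9 -> on_hand[A=31 B=55 C=45 D=48 E=28] avail[A=31 B=55 C=45 D=41 E=11] open={R10,R3,R5,R9}
Step 17: cancel R3 -> on_hand[A=31 B=55 C=45 D=48 E=28] avail[A=31 B=55 C=45 D=44 E=11] open={R10,R5,R9}
Open reservations: ['R10', 'R5', 'R9'] -> 3

Answer: 3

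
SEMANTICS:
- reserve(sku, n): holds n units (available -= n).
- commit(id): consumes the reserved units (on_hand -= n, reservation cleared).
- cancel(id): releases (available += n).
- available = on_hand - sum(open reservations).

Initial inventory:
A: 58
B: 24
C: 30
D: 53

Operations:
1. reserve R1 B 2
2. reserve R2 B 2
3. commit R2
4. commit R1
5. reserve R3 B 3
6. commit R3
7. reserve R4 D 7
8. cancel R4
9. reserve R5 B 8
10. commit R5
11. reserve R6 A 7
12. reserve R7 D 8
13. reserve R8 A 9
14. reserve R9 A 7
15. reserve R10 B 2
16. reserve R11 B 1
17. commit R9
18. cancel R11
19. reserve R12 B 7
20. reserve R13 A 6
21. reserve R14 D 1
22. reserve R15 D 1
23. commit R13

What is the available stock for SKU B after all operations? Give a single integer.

Step 1: reserve R1 B 2 -> on_hand[A=58 B=24 C=30 D=53] avail[A=58 B=22 C=30 D=53] open={R1}
Step 2: reserve R2 B 2 -> on_hand[A=58 B=24 C=30 D=53] avail[A=58 B=20 C=30 D=53] open={R1,R2}
Step 3: commit R2 -> on_hand[A=58 B=22 C=30 D=53] avail[A=58 B=20 C=30 D=53] open={R1}
Step 4: commit R1 -> on_hand[A=58 B=20 C=30 D=53] avail[A=58 B=20 C=30 D=53] open={}
Step 5: reserve R3 B 3 -> on_hand[A=58 B=20 C=30 D=53] avail[A=58 B=17 C=30 D=53] open={R3}
Step 6: commit R3 -> on_hand[A=58 B=17 C=30 D=53] avail[A=58 B=17 C=30 D=53] open={}
Step 7: reserve R4 D 7 -> on_hand[A=58 B=17 C=30 D=53] avail[A=58 B=17 C=30 D=46] open={R4}
Step 8: cancel R4 -> on_hand[A=58 B=17 C=30 D=53] avail[A=58 B=17 C=30 D=53] open={}
Step 9: reserve R5 B 8 -> on_hand[A=58 B=17 C=30 D=53] avail[A=58 B=9 C=30 D=53] open={R5}
Step 10: commit R5 -> on_hand[A=58 B=9 C=30 D=53] avail[A=58 B=9 C=30 D=53] open={}
Step 11: reserve R6 A 7 -> on_hand[A=58 B=9 C=30 D=53] avail[A=51 B=9 C=30 D=53] open={R6}
Step 12: reserve R7 D 8 -> on_hand[A=58 B=9 C=30 D=53] avail[A=51 B=9 C=30 D=45] open={R6,R7}
Step 13: reserve R8 A 9 -> on_hand[A=58 B=9 C=30 D=53] avail[A=42 B=9 C=30 D=45] open={R6,R7,R8}
Step 14: reserve R9 A 7 -> on_hand[A=58 B=9 C=30 D=53] avail[A=35 B=9 C=30 D=45] open={R6,R7,R8,R9}
Step 15: reserve R10 B 2 -> on_hand[A=58 B=9 C=30 D=53] avail[A=35 B=7 C=30 D=45] open={R10,R6,R7,R8,R9}
Step 16: reserve R11 B 1 -> on_hand[A=58 B=9 C=30 D=53] avail[A=35 B=6 C=30 D=45] open={R10,R11,R6,R7,R8,R9}
Step 17: commit R9 -> on_hand[A=51 B=9 C=30 D=53] avail[A=35 B=6 C=30 D=45] open={R10,R11,R6,R7,R8}
Step 18: cancel R11 -> on_hand[A=51 B=9 C=30 D=53] avail[A=35 B=7 C=30 D=45] open={R10,R6,R7,R8}
Step 19: reserve R12 B 7 -> on_hand[A=51 B=9 C=30 D=53] avail[A=35 B=0 C=30 D=45] open={R10,R12,R6,R7,R8}
Step 20: reserve R13 A 6 -> on_hand[A=51 B=9 C=30 D=53] avail[A=29 B=0 C=30 D=45] open={R10,R12,R13,R6,R7,R8}
Step 21: reserve R14 D 1 -> on_hand[A=51 B=9 C=30 D=53] avail[A=29 B=0 C=30 D=44] open={R10,R12,R13,R14,R6,R7,R8}
Step 22: reserve R15 D 1 -> on_hand[A=51 B=9 C=30 D=53] avail[A=29 B=0 C=30 D=43] open={R10,R12,R13,R14,R15,R6,R7,R8}
Step 23: commit R13 -> on_hand[A=45 B=9 C=30 D=53] avail[A=29 B=0 C=30 D=43] open={R10,R12,R14,R15,R6,R7,R8}
Final available[B] = 0

Answer: 0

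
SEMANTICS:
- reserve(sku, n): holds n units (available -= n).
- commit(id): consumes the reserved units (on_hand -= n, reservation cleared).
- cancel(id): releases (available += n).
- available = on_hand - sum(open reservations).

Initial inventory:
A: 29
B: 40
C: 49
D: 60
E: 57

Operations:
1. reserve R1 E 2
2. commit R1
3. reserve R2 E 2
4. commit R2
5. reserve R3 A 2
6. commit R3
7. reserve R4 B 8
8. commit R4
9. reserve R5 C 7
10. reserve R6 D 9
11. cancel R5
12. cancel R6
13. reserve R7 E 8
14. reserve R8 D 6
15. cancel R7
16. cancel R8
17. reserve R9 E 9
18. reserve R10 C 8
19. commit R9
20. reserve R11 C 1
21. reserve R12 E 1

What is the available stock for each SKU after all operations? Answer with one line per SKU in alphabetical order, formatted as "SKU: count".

Step 1: reserve R1 E 2 -> on_hand[A=29 B=40 C=49 D=60 E=57] avail[A=29 B=40 C=49 D=60 E=55] open={R1}
Step 2: commit R1 -> on_hand[A=29 B=40 C=49 D=60 E=55] avail[A=29 B=40 C=49 D=60 E=55] open={}
Step 3: reserve R2 E 2 -> on_hand[A=29 B=40 C=49 D=60 E=55] avail[A=29 B=40 C=49 D=60 E=53] open={R2}
Step 4: commit R2 -> on_hand[A=29 B=40 C=49 D=60 E=53] avail[A=29 B=40 C=49 D=60 E=53] open={}
Step 5: reserve R3 A 2 -> on_hand[A=29 B=40 C=49 D=60 E=53] avail[A=27 B=40 C=49 D=60 E=53] open={R3}
Step 6: commit R3 -> on_hand[A=27 B=40 C=49 D=60 E=53] avail[A=27 B=40 C=49 D=60 E=53] open={}
Step 7: reserve R4 B 8 -> on_hand[A=27 B=40 C=49 D=60 E=53] avail[A=27 B=32 C=49 D=60 E=53] open={R4}
Step 8: commit R4 -> on_hand[A=27 B=32 C=49 D=60 E=53] avail[A=27 B=32 C=49 D=60 E=53] open={}
Step 9: reserve R5 C 7 -> on_hand[A=27 B=32 C=49 D=60 E=53] avail[A=27 B=32 C=42 D=60 E=53] open={R5}
Step 10: reserve R6 D 9 -> on_hand[A=27 B=32 C=49 D=60 E=53] avail[A=27 B=32 C=42 D=51 E=53] open={R5,R6}
Step 11: cancel R5 -> on_hand[A=27 B=32 C=49 D=60 E=53] avail[A=27 B=32 C=49 D=51 E=53] open={R6}
Step 12: cancel R6 -> on_hand[A=27 B=32 C=49 D=60 E=53] avail[A=27 B=32 C=49 D=60 E=53] open={}
Step 13: reserve R7 E 8 -> on_hand[A=27 B=32 C=49 D=60 E=53] avail[A=27 B=32 C=49 D=60 E=45] open={R7}
Step 14: reserve R8 D 6 -> on_hand[A=27 B=32 C=49 D=60 E=53] avail[A=27 B=32 C=49 D=54 E=45] open={R7,R8}
Step 15: cancel R7 -> on_hand[A=27 B=32 C=49 D=60 E=53] avail[A=27 B=32 C=49 D=54 E=53] open={R8}
Step 16: cancel R8 -> on_hand[A=27 B=32 C=49 D=60 E=53] avail[A=27 B=32 C=49 D=60 E=53] open={}
Step 17: reserve R9 E 9 -> on_hand[A=27 B=32 C=49 D=60 E=53] avail[A=27 B=32 C=49 D=60 E=44] open={R9}
Step 18: reserve R10 C 8 -> on_hand[A=27 B=32 C=49 D=60 E=53] avail[A=27 B=32 C=41 D=60 E=44] open={R10,R9}
Step 19: commit R9 -> on_hand[A=27 B=32 C=49 D=60 E=44] avail[A=27 B=32 C=41 D=60 E=44] open={R10}
Step 20: reserve R11 C 1 -> on_hand[A=27 B=32 C=49 D=60 E=44] avail[A=27 B=32 C=40 D=60 E=44] open={R10,R11}
Step 21: reserve R12 E 1 -> on_hand[A=27 B=32 C=49 D=60 E=44] avail[A=27 B=32 C=40 D=60 E=43] open={R10,R11,R12}

Answer: A: 27
B: 32
C: 40
D: 60
E: 43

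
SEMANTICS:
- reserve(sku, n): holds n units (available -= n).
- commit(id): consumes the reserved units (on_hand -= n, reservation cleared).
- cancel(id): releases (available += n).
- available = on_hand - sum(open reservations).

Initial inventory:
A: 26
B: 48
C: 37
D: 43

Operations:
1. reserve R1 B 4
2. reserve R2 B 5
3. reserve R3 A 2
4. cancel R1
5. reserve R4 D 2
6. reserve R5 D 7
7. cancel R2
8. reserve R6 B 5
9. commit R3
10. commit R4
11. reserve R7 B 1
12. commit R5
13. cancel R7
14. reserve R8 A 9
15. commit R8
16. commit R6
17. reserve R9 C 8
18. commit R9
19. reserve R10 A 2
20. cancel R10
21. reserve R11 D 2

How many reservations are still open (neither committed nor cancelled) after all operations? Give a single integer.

Answer: 1

Derivation:
Step 1: reserve R1 B 4 -> on_hand[A=26 B=48 C=37 D=43] avail[A=26 B=44 C=37 D=43] open={R1}
Step 2: reserve R2 B 5 -> on_hand[A=26 B=48 C=37 D=43] avail[A=26 B=39 C=37 D=43] open={R1,R2}
Step 3: reserve R3 A 2 -> on_hand[A=26 B=48 C=37 D=43] avail[A=24 B=39 C=37 D=43] open={R1,R2,R3}
Step 4: cancel R1 -> on_hand[A=26 B=48 C=37 D=43] avail[A=24 B=43 C=37 D=43] open={R2,R3}
Step 5: reserve R4 D 2 -> on_hand[A=26 B=48 C=37 D=43] avail[A=24 B=43 C=37 D=41] open={R2,R3,R4}
Step 6: reserve R5 D 7 -> on_hand[A=26 B=48 C=37 D=43] avail[A=24 B=43 C=37 D=34] open={R2,R3,R4,R5}
Step 7: cancel R2 -> on_hand[A=26 B=48 C=37 D=43] avail[A=24 B=48 C=37 D=34] open={R3,R4,R5}
Step 8: reserve R6 B 5 -> on_hand[A=26 B=48 C=37 D=43] avail[A=24 B=43 C=37 D=34] open={R3,R4,R5,R6}
Step 9: commit R3 -> on_hand[A=24 B=48 C=37 D=43] avail[A=24 B=43 C=37 D=34] open={R4,R5,R6}
Step 10: commit R4 -> on_hand[A=24 B=48 C=37 D=41] avail[A=24 B=43 C=37 D=34] open={R5,R6}
Step 11: reserve R7 B 1 -> on_hand[A=24 B=48 C=37 D=41] avail[A=24 B=42 C=37 D=34] open={R5,R6,R7}
Step 12: commit R5 -> on_hand[A=24 B=48 C=37 D=34] avail[A=24 B=42 C=37 D=34] open={R6,R7}
Step 13: cancel R7 -> on_hand[A=24 B=48 C=37 D=34] avail[A=24 B=43 C=37 D=34] open={R6}
Step 14: reserve R8 A 9 -> on_hand[A=24 B=48 C=37 D=34] avail[A=15 B=43 C=37 D=34] open={R6,R8}
Step 15: commit R8 -> on_hand[A=15 B=48 C=37 D=34] avail[A=15 B=43 C=37 D=34] open={R6}
Step 16: commit R6 -> on_hand[A=15 B=43 C=37 D=34] avail[A=15 B=43 C=37 D=34] open={}
Step 17: reserve R9 C 8 -> on_hand[A=15 B=43 C=37 D=34] avail[A=15 B=43 C=29 D=34] open={R9}
Step 18: commit R9 -> on_hand[A=15 B=43 C=29 D=34] avail[A=15 B=43 C=29 D=34] open={}
Step 19: reserve R10 A 2 -> on_hand[A=15 B=43 C=29 D=34] avail[A=13 B=43 C=29 D=34] open={R10}
Step 20: cancel R10 -> on_hand[A=15 B=43 C=29 D=34] avail[A=15 B=43 C=29 D=34] open={}
Step 21: reserve R11 D 2 -> on_hand[A=15 B=43 C=29 D=34] avail[A=15 B=43 C=29 D=32] open={R11}
Open reservations: ['R11'] -> 1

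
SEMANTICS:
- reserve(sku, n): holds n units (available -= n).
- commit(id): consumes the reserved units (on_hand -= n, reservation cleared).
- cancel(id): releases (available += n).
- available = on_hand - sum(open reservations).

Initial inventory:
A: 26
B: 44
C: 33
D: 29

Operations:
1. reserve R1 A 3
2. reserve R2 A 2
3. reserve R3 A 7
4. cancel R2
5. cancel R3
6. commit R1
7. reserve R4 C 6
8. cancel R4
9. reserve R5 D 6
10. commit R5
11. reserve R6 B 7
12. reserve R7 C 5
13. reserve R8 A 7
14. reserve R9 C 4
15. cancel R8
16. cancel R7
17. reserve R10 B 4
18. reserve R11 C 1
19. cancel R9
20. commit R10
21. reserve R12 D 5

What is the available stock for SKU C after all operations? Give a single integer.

Step 1: reserve R1 A 3 -> on_hand[A=26 B=44 C=33 D=29] avail[A=23 B=44 C=33 D=29] open={R1}
Step 2: reserve R2 A 2 -> on_hand[A=26 B=44 C=33 D=29] avail[A=21 B=44 C=33 D=29] open={R1,R2}
Step 3: reserve R3 A 7 -> on_hand[A=26 B=44 C=33 D=29] avail[A=14 B=44 C=33 D=29] open={R1,R2,R3}
Step 4: cancel R2 -> on_hand[A=26 B=44 C=33 D=29] avail[A=16 B=44 C=33 D=29] open={R1,R3}
Step 5: cancel R3 -> on_hand[A=26 B=44 C=33 D=29] avail[A=23 B=44 C=33 D=29] open={R1}
Step 6: commit R1 -> on_hand[A=23 B=44 C=33 D=29] avail[A=23 B=44 C=33 D=29] open={}
Step 7: reserve R4 C 6 -> on_hand[A=23 B=44 C=33 D=29] avail[A=23 B=44 C=27 D=29] open={R4}
Step 8: cancel R4 -> on_hand[A=23 B=44 C=33 D=29] avail[A=23 B=44 C=33 D=29] open={}
Step 9: reserve R5 D 6 -> on_hand[A=23 B=44 C=33 D=29] avail[A=23 B=44 C=33 D=23] open={R5}
Step 10: commit R5 -> on_hand[A=23 B=44 C=33 D=23] avail[A=23 B=44 C=33 D=23] open={}
Step 11: reserve R6 B 7 -> on_hand[A=23 B=44 C=33 D=23] avail[A=23 B=37 C=33 D=23] open={R6}
Step 12: reserve R7 C 5 -> on_hand[A=23 B=44 C=33 D=23] avail[A=23 B=37 C=28 D=23] open={R6,R7}
Step 13: reserve R8 A 7 -> on_hand[A=23 B=44 C=33 D=23] avail[A=16 B=37 C=28 D=23] open={R6,R7,R8}
Step 14: reserve R9 C 4 -> on_hand[A=23 B=44 C=33 D=23] avail[A=16 B=37 C=24 D=23] open={R6,R7,R8,R9}
Step 15: cancel R8 -> on_hand[A=23 B=44 C=33 D=23] avail[A=23 B=37 C=24 D=23] open={R6,R7,R9}
Step 16: cancel R7 -> on_hand[A=23 B=44 C=33 D=23] avail[A=23 B=37 C=29 D=23] open={R6,R9}
Step 17: reserve R10 B 4 -> on_hand[A=23 B=44 C=33 D=23] avail[A=23 B=33 C=29 D=23] open={R10,R6,R9}
Step 18: reserve R11 C 1 -> on_hand[A=23 B=44 C=33 D=23] avail[A=23 B=33 C=28 D=23] open={R10,R11,R6,R9}
Step 19: cancel R9 -> on_hand[A=23 B=44 C=33 D=23] avail[A=23 B=33 C=32 D=23] open={R10,R11,R6}
Step 20: commit R10 -> on_hand[A=23 B=40 C=33 D=23] avail[A=23 B=33 C=32 D=23] open={R11,R6}
Step 21: reserve R12 D 5 -> on_hand[A=23 B=40 C=33 D=23] avail[A=23 B=33 C=32 D=18] open={R11,R12,R6}
Final available[C] = 32

Answer: 32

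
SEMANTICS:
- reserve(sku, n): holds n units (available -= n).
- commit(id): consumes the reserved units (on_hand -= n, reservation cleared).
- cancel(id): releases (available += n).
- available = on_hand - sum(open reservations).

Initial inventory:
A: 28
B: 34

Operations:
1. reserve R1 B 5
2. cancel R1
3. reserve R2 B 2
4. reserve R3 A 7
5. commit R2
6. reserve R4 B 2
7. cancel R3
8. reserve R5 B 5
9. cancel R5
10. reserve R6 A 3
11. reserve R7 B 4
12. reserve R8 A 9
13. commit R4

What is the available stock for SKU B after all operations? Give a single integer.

Answer: 26

Derivation:
Step 1: reserve R1 B 5 -> on_hand[A=28 B=34] avail[A=28 B=29] open={R1}
Step 2: cancel R1 -> on_hand[A=28 B=34] avail[A=28 B=34] open={}
Step 3: reserve R2 B 2 -> on_hand[A=28 B=34] avail[A=28 B=32] open={R2}
Step 4: reserve R3 A 7 -> on_hand[A=28 B=34] avail[A=21 B=32] open={R2,R3}
Step 5: commit R2 -> on_hand[A=28 B=32] avail[A=21 B=32] open={R3}
Step 6: reserve R4 B 2 -> on_hand[A=28 B=32] avail[A=21 B=30] open={R3,R4}
Step 7: cancel R3 -> on_hand[A=28 B=32] avail[A=28 B=30] open={R4}
Step 8: reserve R5 B 5 -> on_hand[A=28 B=32] avail[A=28 B=25] open={R4,R5}
Step 9: cancel R5 -> on_hand[A=28 B=32] avail[A=28 B=30] open={R4}
Step 10: reserve R6 A 3 -> on_hand[A=28 B=32] avail[A=25 B=30] open={R4,R6}
Step 11: reserve R7 B 4 -> on_hand[A=28 B=32] avail[A=25 B=26] open={R4,R6,R7}
Step 12: reserve R8 A 9 -> on_hand[A=28 B=32] avail[A=16 B=26] open={R4,R6,R7,R8}
Step 13: commit R4 -> on_hand[A=28 B=30] avail[A=16 B=26] open={R6,R7,R8}
Final available[B] = 26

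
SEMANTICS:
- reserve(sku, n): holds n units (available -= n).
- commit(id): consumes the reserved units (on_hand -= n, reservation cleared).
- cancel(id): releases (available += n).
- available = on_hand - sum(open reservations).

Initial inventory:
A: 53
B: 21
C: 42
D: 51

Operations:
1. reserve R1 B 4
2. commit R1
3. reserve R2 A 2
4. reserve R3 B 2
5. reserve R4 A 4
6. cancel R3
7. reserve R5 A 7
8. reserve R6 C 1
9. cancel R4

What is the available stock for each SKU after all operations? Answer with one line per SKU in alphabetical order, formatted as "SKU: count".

Step 1: reserve R1 B 4 -> on_hand[A=53 B=21 C=42 D=51] avail[A=53 B=17 C=42 D=51] open={R1}
Step 2: commit R1 -> on_hand[A=53 B=17 C=42 D=51] avail[A=53 B=17 C=42 D=51] open={}
Step 3: reserve R2 A 2 -> on_hand[A=53 B=17 C=42 D=51] avail[A=51 B=17 C=42 D=51] open={R2}
Step 4: reserve R3 B 2 -> on_hand[A=53 B=17 C=42 D=51] avail[A=51 B=15 C=42 D=51] open={R2,R3}
Step 5: reserve R4 A 4 -> on_hand[A=53 B=17 C=42 D=51] avail[A=47 B=15 C=42 D=51] open={R2,R3,R4}
Step 6: cancel R3 -> on_hand[A=53 B=17 C=42 D=51] avail[A=47 B=17 C=42 D=51] open={R2,R4}
Step 7: reserve R5 A 7 -> on_hand[A=53 B=17 C=42 D=51] avail[A=40 B=17 C=42 D=51] open={R2,R4,R5}
Step 8: reserve R6 C 1 -> on_hand[A=53 B=17 C=42 D=51] avail[A=40 B=17 C=41 D=51] open={R2,R4,R5,R6}
Step 9: cancel R4 -> on_hand[A=53 B=17 C=42 D=51] avail[A=44 B=17 C=41 D=51] open={R2,R5,R6}

Answer: A: 44
B: 17
C: 41
D: 51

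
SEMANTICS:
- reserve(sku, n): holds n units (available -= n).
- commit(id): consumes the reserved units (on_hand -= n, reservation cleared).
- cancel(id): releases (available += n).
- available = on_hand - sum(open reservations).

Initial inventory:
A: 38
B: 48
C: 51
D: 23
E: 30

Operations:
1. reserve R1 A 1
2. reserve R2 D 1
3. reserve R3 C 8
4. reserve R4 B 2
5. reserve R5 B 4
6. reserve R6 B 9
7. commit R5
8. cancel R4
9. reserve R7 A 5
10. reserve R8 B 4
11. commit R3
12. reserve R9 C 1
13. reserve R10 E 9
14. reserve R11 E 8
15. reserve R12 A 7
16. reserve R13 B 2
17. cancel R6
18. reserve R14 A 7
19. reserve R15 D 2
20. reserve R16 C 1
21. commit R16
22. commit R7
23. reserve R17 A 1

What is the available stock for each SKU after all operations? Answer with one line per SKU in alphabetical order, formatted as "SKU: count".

Answer: A: 17
B: 38
C: 41
D: 20
E: 13

Derivation:
Step 1: reserve R1 A 1 -> on_hand[A=38 B=48 C=51 D=23 E=30] avail[A=37 B=48 C=51 D=23 E=30] open={R1}
Step 2: reserve R2 D 1 -> on_hand[A=38 B=48 C=51 D=23 E=30] avail[A=37 B=48 C=51 D=22 E=30] open={R1,R2}
Step 3: reserve R3 C 8 -> on_hand[A=38 B=48 C=51 D=23 E=30] avail[A=37 B=48 C=43 D=22 E=30] open={R1,R2,R3}
Step 4: reserve R4 B 2 -> on_hand[A=38 B=48 C=51 D=23 E=30] avail[A=37 B=46 C=43 D=22 E=30] open={R1,R2,R3,R4}
Step 5: reserve R5 B 4 -> on_hand[A=38 B=48 C=51 D=23 E=30] avail[A=37 B=42 C=43 D=22 E=30] open={R1,R2,R3,R4,R5}
Step 6: reserve R6 B 9 -> on_hand[A=38 B=48 C=51 D=23 E=30] avail[A=37 B=33 C=43 D=22 E=30] open={R1,R2,R3,R4,R5,R6}
Step 7: commit R5 -> on_hand[A=38 B=44 C=51 D=23 E=30] avail[A=37 B=33 C=43 D=22 E=30] open={R1,R2,R3,R4,R6}
Step 8: cancel R4 -> on_hand[A=38 B=44 C=51 D=23 E=30] avail[A=37 B=35 C=43 D=22 E=30] open={R1,R2,R3,R6}
Step 9: reserve R7 A 5 -> on_hand[A=38 B=44 C=51 D=23 E=30] avail[A=32 B=35 C=43 D=22 E=30] open={R1,R2,R3,R6,R7}
Step 10: reserve R8 B 4 -> on_hand[A=38 B=44 C=51 D=23 E=30] avail[A=32 B=31 C=43 D=22 E=30] open={R1,R2,R3,R6,R7,R8}
Step 11: commit R3 -> on_hand[A=38 B=44 C=43 D=23 E=30] avail[A=32 B=31 C=43 D=22 E=30] open={R1,R2,R6,R7,R8}
Step 12: reserve R9 C 1 -> on_hand[A=38 B=44 C=43 D=23 E=30] avail[A=32 B=31 C=42 D=22 E=30] open={R1,R2,R6,R7,R8,R9}
Step 13: reserve R10 E 9 -> on_hand[A=38 B=44 C=43 D=23 E=30] avail[A=32 B=31 C=42 D=22 E=21] open={R1,R10,R2,R6,R7,R8,R9}
Step 14: reserve R11 E 8 -> on_hand[A=38 B=44 C=43 D=23 E=30] avail[A=32 B=31 C=42 D=22 E=13] open={R1,R10,R11,R2,R6,R7,R8,R9}
Step 15: reserve R12 A 7 -> on_hand[A=38 B=44 C=43 D=23 E=30] avail[A=25 B=31 C=42 D=22 E=13] open={R1,R10,R11,R12,R2,R6,R7,R8,R9}
Step 16: reserve R13 B 2 -> on_hand[A=38 B=44 C=43 D=23 E=30] avail[A=25 B=29 C=42 D=22 E=13] open={R1,R10,R11,R12,R13,R2,R6,R7,R8,R9}
Step 17: cancel R6 -> on_hand[A=38 B=44 C=43 D=23 E=30] avail[A=25 B=38 C=42 D=22 E=13] open={R1,R10,R11,R12,R13,R2,R7,R8,R9}
Step 18: reserve R14 A 7 -> on_hand[A=38 B=44 C=43 D=23 E=30] avail[A=18 B=38 C=42 D=22 E=13] open={R1,R10,R11,R12,R13,R14,R2,R7,R8,R9}
Step 19: reserve R15 D 2 -> on_hand[A=38 B=44 C=43 D=23 E=30] avail[A=18 B=38 C=42 D=20 E=13] open={R1,R10,R11,R12,R13,R14,R15,R2,R7,R8,R9}
Step 20: reserve R16 C 1 -> on_hand[A=38 B=44 C=43 D=23 E=30] avail[A=18 B=38 C=41 D=20 E=13] open={R1,R10,R11,R12,R13,R14,R15,R16,R2,R7,R8,R9}
Step 21: commit R16 -> on_hand[A=38 B=44 C=42 D=23 E=30] avail[A=18 B=38 C=41 D=20 E=13] open={R1,R10,R11,R12,R13,R14,R15,R2,R7,R8,R9}
Step 22: commit R7 -> on_hand[A=33 B=44 C=42 D=23 E=30] avail[A=18 B=38 C=41 D=20 E=13] open={R1,R10,R11,R12,R13,R14,R15,R2,R8,R9}
Step 23: reserve R17 A 1 -> on_hand[A=33 B=44 C=42 D=23 E=30] avail[A=17 B=38 C=41 D=20 E=13] open={R1,R10,R11,R12,R13,R14,R15,R17,R2,R8,R9}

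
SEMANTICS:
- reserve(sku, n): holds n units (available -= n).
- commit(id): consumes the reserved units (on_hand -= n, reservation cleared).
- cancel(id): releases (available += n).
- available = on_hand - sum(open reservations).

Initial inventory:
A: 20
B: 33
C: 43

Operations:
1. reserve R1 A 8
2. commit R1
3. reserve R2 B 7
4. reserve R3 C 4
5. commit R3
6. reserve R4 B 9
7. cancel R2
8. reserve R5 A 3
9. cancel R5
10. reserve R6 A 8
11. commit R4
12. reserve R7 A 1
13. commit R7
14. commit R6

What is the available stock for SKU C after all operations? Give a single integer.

Answer: 39

Derivation:
Step 1: reserve R1 A 8 -> on_hand[A=20 B=33 C=43] avail[A=12 B=33 C=43] open={R1}
Step 2: commit R1 -> on_hand[A=12 B=33 C=43] avail[A=12 B=33 C=43] open={}
Step 3: reserve R2 B 7 -> on_hand[A=12 B=33 C=43] avail[A=12 B=26 C=43] open={R2}
Step 4: reserve R3 C 4 -> on_hand[A=12 B=33 C=43] avail[A=12 B=26 C=39] open={R2,R3}
Step 5: commit R3 -> on_hand[A=12 B=33 C=39] avail[A=12 B=26 C=39] open={R2}
Step 6: reserve R4 B 9 -> on_hand[A=12 B=33 C=39] avail[A=12 B=17 C=39] open={R2,R4}
Step 7: cancel R2 -> on_hand[A=12 B=33 C=39] avail[A=12 B=24 C=39] open={R4}
Step 8: reserve R5 A 3 -> on_hand[A=12 B=33 C=39] avail[A=9 B=24 C=39] open={R4,R5}
Step 9: cancel R5 -> on_hand[A=12 B=33 C=39] avail[A=12 B=24 C=39] open={R4}
Step 10: reserve R6 A 8 -> on_hand[A=12 B=33 C=39] avail[A=4 B=24 C=39] open={R4,R6}
Step 11: commit R4 -> on_hand[A=12 B=24 C=39] avail[A=4 B=24 C=39] open={R6}
Step 12: reserve R7 A 1 -> on_hand[A=12 B=24 C=39] avail[A=3 B=24 C=39] open={R6,R7}
Step 13: commit R7 -> on_hand[A=11 B=24 C=39] avail[A=3 B=24 C=39] open={R6}
Step 14: commit R6 -> on_hand[A=3 B=24 C=39] avail[A=3 B=24 C=39] open={}
Final available[C] = 39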